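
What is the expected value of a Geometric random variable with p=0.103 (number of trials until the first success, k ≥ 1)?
9.7087

We have X ~ Geometric(p=0.103) (number of trials until the first success, k ≥ 1).

For a Geometric distribution with p=0.103 (number of trials until the first success, k ≥ 1):
E[X] = 9.7087

This is the expected (average) value of X.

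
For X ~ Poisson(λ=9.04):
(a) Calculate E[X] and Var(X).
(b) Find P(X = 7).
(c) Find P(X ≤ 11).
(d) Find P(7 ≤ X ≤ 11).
(a) E[X] = 9.0400, Var(X) = 9.0400
(b) P(X = 7) = 0.116072
(c) P(X ≤ 11) = 0.799110
(d) P(7 ≤ X ≤ 11) = 0.595949

We have X ~ Poisson(λ=9.04).

(a) Moments:
E[X] = 9.0400
Var(X) = 9.0400
σ = √Var(X) = 3.0067

(b) Point probability using PMF:
P(X = 7) = 0.116072

(c) Cumulative probability using CDF:
P(X ≤ 11) = F(11) = 0.799110

(d) Range probability:
P(7 ≤ X ≤ 11) = P(X ≤ 11) - P(X ≤ 6)
                   = F(11) - F(6)
                   = 0.799110 - 0.203161
                   = 0.595949

This means approximately 59.6% of outcomes fall in the interval [7, 11].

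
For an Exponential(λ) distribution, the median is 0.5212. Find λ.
λ = 1.3299

For X ~ Exponential(λ), the CDF is F(x) = 1 - e^(-λx).
The median m satisfies F(m) = 0.5:
1 - e^(-λm) = 0.5
e^(-λm) = 0.5
λm = ln(2)
m = ln(2) / λ

Given m = 0.5212:
λ = ln(2) / 0.5212 = 0.693147 / 0.5212 = 1.3299

Verification: ln(2) / 1.3299 = 0.5212 ✓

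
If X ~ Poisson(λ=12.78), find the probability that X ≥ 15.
0.302613

We have X ~ Poisson(λ=12.78).

For discrete distributions, P(X ≥ 15) = 1 - P(X ≤ 14).

P(X ≤ 14) = 0.697387
P(X ≥ 15) = 1 - 0.697387 = 0.302613

So there's approximately a 30.3% chance that X is at least 15.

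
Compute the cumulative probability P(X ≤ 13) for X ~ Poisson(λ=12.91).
0.582938

We have X ~ Poisson(λ=12.91).

The CDF gives us P(X ≤ k).

Using the CDF:
P(X ≤ 13) = 0.582938

This means there's approximately a 58.3% chance that X is at most 13.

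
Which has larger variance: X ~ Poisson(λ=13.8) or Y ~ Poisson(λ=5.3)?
X has larger variance (13.8000 > 5.3000)

Compute the variance for each distribution:

X ~ Poisson(λ=13.8):
Var(X) = 13.8000

Y ~ Poisson(λ=5.3):
Var(Y) = 5.3000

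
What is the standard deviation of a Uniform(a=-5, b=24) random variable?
8.3716

We have X ~ Uniform(a=-5, b=24).

For a Uniform distribution with a=-5, b=24:
σ = √Var(X) = 8.3716

The standard deviation is the square root of the variance.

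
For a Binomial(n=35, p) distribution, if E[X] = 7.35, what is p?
p = 0.21

For a Binomial(n, p) distribution:
E[X] = n × p

Given n = 35 and E[X] = 7.35:
7.35 = 35 × p
p = 7.35 / 35 = 0.21

Verification: Binomial(35, 0.21) has E[X] = 7.35 ✓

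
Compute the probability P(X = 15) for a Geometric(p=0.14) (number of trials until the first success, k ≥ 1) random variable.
0.016948

We have X ~ Geometric(p=0.14) (number of trials until the first success, k ≥ 1).

For a Geometric distribution, the PMF gives us the probability of each outcome.

Using the PMF formula:
P(X = 15) = 0.016948

Rounded to 4 decimal places: 0.0169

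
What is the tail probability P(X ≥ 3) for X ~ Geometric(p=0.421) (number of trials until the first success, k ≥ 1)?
0.335241

We have X ~ Geometric(p=0.421) (number of trials until the first success, k ≥ 1).

For discrete distributions, P(X ≥ 3) = 1 - P(X ≤ 2).

P(X ≤ 2) = 0.664759
P(X ≥ 3) = 1 - 0.664759 = 0.335241

So there's approximately a 33.5% chance that X is at least 3.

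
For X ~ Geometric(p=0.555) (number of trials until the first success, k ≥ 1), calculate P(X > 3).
0.088121

We have X ~ Geometric(p=0.555) (number of trials until the first success, k ≥ 1).

P(X > 3) = 1 - P(X ≤ 3)
                = 1 - F(3)
                = 1 - 0.911879
                = 0.088121

So there's approximately a 8.8% chance that X exceeds 3.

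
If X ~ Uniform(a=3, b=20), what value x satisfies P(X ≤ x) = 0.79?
16.4300

We have X ~ Uniform(a=3, b=20).

We want to find x such that P(X ≤ x) = 0.79.

This is the 79th percentile, which means 79% of values fall below this point.

Using the inverse CDF (quantile function):
x = F⁻¹(0.79) = 16.4300

Verification: P(X ≤ 16.4300) = 0.79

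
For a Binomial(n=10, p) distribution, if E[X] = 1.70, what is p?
p = 0.17

For a Binomial(n, p) distribution:
E[X] = n × p

Given n = 10 and E[X] = 1.70:
1.70 = 10 × p
p = 1.70 / 10 = 0.17

Verification: Binomial(10, 0.17) has E[X] = 1.70 ✓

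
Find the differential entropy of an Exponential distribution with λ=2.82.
-0.0367 nats

We have X ~ Exponential(λ=2.82).

The differential entropy measures the uncertainty or information content of the distribution.

For an Exponential distribution with λ=2.82:
h(X) = -0.0367 nats

(In bits, this would be -0.0530 bits.)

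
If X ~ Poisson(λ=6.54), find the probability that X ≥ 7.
0.479766

We have X ~ Poisson(λ=6.54).

For discrete distributions, P(X ≥ 7) = 1 - P(X ≤ 6).

P(X ≤ 6) = 0.520234
P(X ≥ 7) = 1 - 0.520234 = 0.479766

So there's approximately a 48.0% chance that X is at least 7.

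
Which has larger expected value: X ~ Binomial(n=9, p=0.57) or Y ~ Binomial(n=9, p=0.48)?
X has larger mean (5.1300 > 4.3200)

Compute the expected value for each distribution:

X ~ Binomial(n=9, p=0.57):
E[X] = 5.1300

Y ~ Binomial(n=9, p=0.48):
E[Y] = 4.3200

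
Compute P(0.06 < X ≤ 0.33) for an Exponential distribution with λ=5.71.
0.557987

We have X ~ Exponential(λ=5.71).

To find P(0.06 < X ≤ 0.33), we use:
P(0.06 < X ≤ 0.33) = P(X ≤ 0.33) - P(X ≤ 0.06)
                 = F(0.33) - F(0.06)
                 = 0.848065 - 0.290078
                 = 0.557987

So there's approximately a 55.8% chance that X falls in this range.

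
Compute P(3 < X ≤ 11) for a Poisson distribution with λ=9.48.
0.739044

We have X ~ Poisson(λ=9.48).

To find P(3 < X ≤ 11), we use:
P(3 < X ≤ 11) = P(X ≤ 11) - P(X ≤ 3)
                 = F(11) - F(3)
                 = 0.754119 - 0.015075
                 = 0.739044

So there's approximately a 73.9% chance that X falls in this range.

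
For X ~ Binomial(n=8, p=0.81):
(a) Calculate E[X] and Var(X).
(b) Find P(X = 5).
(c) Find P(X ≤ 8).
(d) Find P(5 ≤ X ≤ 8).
(a) E[X] = 6.4800, Var(X) = 1.2312
(b) P(X = 5) = 0.133929
(c) P(X ≤ 8) = 1.000000
(d) P(5 ≤ X ≤ 8) = 0.952438

We have X ~ Binomial(n=8, p=0.81).

(a) Moments:
E[X] = 6.4800
Var(X) = 1.2312
σ = √Var(X) = 1.1096

(b) Point probability using PMF:
P(X = 5) = 0.133929

(c) Cumulative probability using CDF:
P(X ≤ 8) = F(8) = 1.000000

(d) Range probability:
P(5 ≤ X ≤ 8) = P(X ≤ 8) - P(X ≤ 4)
                   = F(8) - F(4)
                   = 1.000000 - 0.047562
                   = 0.952438

This means approximately 95.2% of outcomes fall in the interval [5, 8].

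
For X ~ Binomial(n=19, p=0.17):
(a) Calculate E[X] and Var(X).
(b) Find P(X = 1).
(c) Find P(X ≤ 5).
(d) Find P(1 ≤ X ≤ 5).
(a) E[X] = 3.2300, Var(X) = 2.6809
(b) P(X = 1) = 0.112878
(c) P(X ≤ 5) = 0.910892
(d) P(1 ≤ X ≤ 5) = 0.881886

We have X ~ Binomial(n=19, p=0.17).

(a) Moments:
E[X] = 3.2300
Var(X) = 2.6809
σ = √Var(X) = 1.6373

(b) Point probability using PMF:
P(X = 1) = 0.112878

(c) Cumulative probability using CDF:
P(X ≤ 5) = F(5) = 0.910892

(d) Range probability:
P(1 ≤ X ≤ 5) = P(X ≤ 5) - P(X ≤ 0)
                   = F(5) - F(0)
                   = 0.910892 - 0.029006
                   = 0.881886

This means approximately 88.2% of outcomes fall in the interval [1, 5].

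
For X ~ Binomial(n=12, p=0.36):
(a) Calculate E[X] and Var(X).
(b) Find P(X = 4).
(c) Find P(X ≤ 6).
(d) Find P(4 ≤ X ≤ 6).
(a) E[X] = 4.3200, Var(X) = 2.7648
(b) P(X = 4) = 0.234021
(c) P(X ≤ 6) = 0.902979
(d) P(4 ≤ X ≤ 6) = 0.582859

We have X ~ Binomial(n=12, p=0.36).

(a) Moments:
E[X] = 4.3200
Var(X) = 2.7648
σ = √Var(X) = 1.6628

(b) Point probability using PMF:
P(X = 4) = 0.234021

(c) Cumulative probability using CDF:
P(X ≤ 6) = F(6) = 0.902979

(d) Range probability:
P(4 ≤ X ≤ 6) = P(X ≤ 6) - P(X ≤ 3)
                   = F(6) - F(3)
                   = 0.902979 - 0.320120
                   = 0.582859

This means approximately 58.3% of outcomes fall in the interval [4, 6].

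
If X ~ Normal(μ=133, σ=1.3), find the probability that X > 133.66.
0.305835

We have X ~ Normal(μ=133, σ=1.3).

P(X > 133.66) = 1 - P(X ≤ 133.66)
                = 1 - F(133.66)
                = 1 - 0.694165
                = 0.305835

So there's approximately a 30.6% chance that X exceeds 133.66.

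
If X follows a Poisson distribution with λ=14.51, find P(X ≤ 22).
0.976141

We have X ~ Poisson(λ=14.51).

The CDF gives us P(X ≤ k).

Using the CDF:
P(X ≤ 22) = 0.976141

This means there's approximately a 97.6% chance that X is at most 22.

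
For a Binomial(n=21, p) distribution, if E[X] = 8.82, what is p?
p = 0.42

For a Binomial(n, p) distribution:
E[X] = n × p

Given n = 21 and E[X] = 8.82:
8.82 = 21 × p
p = 8.82 / 21 = 0.42

Verification: Binomial(21, 0.42) has E[X] = 8.82 ✓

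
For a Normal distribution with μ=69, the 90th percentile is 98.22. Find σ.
σ = 22.8005

For X ~ Normal(μ, σ), the p-th percentile satisfies x = μ + z_p × σ,
where z_p = Φ⁻¹(p) is the standard normal quantile.

Step 1: z_{0.9} = Φ⁻¹(0.9) = 1.2816

Step 2: Solve for σ:
98.22 = 69 + 1.2816 × σ
σ = (98.22 - 69) / 1.2816
σ = 29.22 / 1.2816
σ = 22.8005

Verification: μ + z × σ = 69 + 1.2816 × 22.8005 = 98.22 ✓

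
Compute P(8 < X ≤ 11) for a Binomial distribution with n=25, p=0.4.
0.458751

We have X ~ Binomial(n=25, p=0.4).

To find P(8 < X ≤ 11), we use:
P(8 < X ≤ 11) = P(X ≤ 11) - P(X ≤ 8)
                 = F(11) - F(8)
                 = 0.732282 - 0.273531
                 = 0.458751

So there's approximately a 45.9% chance that X falls in this range.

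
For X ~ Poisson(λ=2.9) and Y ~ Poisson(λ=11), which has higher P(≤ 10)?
X has higher probability (P(X ≤ 10) = 0.9998 > P(Y ≤ 10) = 0.4599)

Compute P(≤ 10) for each distribution:

X ~ Poisson(λ=2.9):
P(X ≤ 10) = 0.9998

Y ~ Poisson(λ=11):
P(Y ≤ 10) = 0.4599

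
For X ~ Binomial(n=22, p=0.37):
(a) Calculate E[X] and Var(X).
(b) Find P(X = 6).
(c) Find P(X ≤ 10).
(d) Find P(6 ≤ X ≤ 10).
(a) E[X] = 8.1400, Var(X) = 5.1282
(b) P(X = 6) = 0.117889
(c) P(X ≤ 10) = 0.851145
(d) P(6 ≤ X ≤ 10) = 0.731175

We have X ~ Binomial(n=22, p=0.37).

(a) Moments:
E[X] = 8.1400
Var(X) = 5.1282
σ = √Var(X) = 2.2646

(b) Point probability using PMF:
P(X = 6) = 0.117889

(c) Cumulative probability using CDF:
P(X ≤ 10) = F(10) = 0.851145

(d) Range probability:
P(6 ≤ X ≤ 10) = P(X ≤ 10) - P(X ≤ 5)
                   = F(10) - F(5)
                   = 0.851145 - 0.119969
                   = 0.731175

This means approximately 73.1% of outcomes fall in the interval [6, 10].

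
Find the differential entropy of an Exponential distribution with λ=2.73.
-0.0043 nats

We have X ~ Exponential(λ=2.73).

The differential entropy measures the uncertainty or information content of the distribution.

For an Exponential distribution with λ=2.73:
h(X) = -0.0043 nats

(In bits, this would be -0.0062 bits.)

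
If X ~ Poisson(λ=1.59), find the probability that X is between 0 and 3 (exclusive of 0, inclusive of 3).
0.718633

We have X ~ Poisson(λ=1.59).

To find P(0 < X ≤ 3), we use:
P(0 < X ≤ 3) = P(X ≤ 3) - P(X ≤ 0)
                 = F(3) - F(0)
                 = 0.922559 - 0.203926
                 = 0.718633

So there's approximately a 71.9% chance that X falls in this range.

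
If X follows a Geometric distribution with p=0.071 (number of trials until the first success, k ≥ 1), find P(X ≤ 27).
0.863093

We have X ~ Geometric(p=0.071) (number of trials until the first success, k ≥ 1).

The CDF gives us P(X ≤ k).

Using the CDF:
P(X ≤ 27) = 0.863093

This means there's approximately a 86.3% chance that X is at most 27.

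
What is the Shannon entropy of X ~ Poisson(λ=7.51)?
2.4150 nats

We have X ~ Poisson(λ=7.51).

The Shannon entropy measures the uncertainty or information content of the distribution.

For a Poisson distribution with λ=7.51:
H(X) = 2.4150 nats

(In bits, this would be 3.4841 bits.)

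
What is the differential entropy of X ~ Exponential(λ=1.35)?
0.6999 nats

We have X ~ Exponential(λ=1.35).

The differential entropy measures the uncertainty or information content of the distribution.

For an Exponential distribution with λ=1.35:
h(X) = 0.6999 nats

(In bits, this would be 1.0097 bits.)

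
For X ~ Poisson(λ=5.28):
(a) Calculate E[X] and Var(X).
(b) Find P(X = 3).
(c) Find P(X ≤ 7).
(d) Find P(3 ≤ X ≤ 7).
(a) E[X] = 5.2800, Var(X) = 5.2800
(b) P(X = 3) = 0.124933
(c) P(X ≤ 7) = 0.835796
(d) P(3 ≤ X ≤ 7) = 0.732831

We have X ~ Poisson(λ=5.28).

(a) Moments:
E[X] = 5.2800
Var(X) = 5.2800
σ = √Var(X) = 2.2978

(b) Point probability using PMF:
P(X = 3) = 0.124933

(c) Cumulative probability using CDF:
P(X ≤ 7) = F(7) = 0.835796

(d) Range probability:
P(3 ≤ X ≤ 7) = P(X ≤ 7) - P(X ≤ 2)
                   = F(7) - F(2)
                   = 0.835796 - 0.102965
                   = 0.732831

This means approximately 73.3% of outcomes fall in the interval [3, 7].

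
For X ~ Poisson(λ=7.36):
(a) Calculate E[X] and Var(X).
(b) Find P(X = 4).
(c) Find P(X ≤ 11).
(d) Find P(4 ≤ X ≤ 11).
(a) E[X] = 7.3600, Var(X) = 7.3600
(b) P(X = 4) = 0.077784
(c) P(X ≤ 11) = 0.928685
(d) P(4 ≤ X ≤ 11) = 0.863861

We have X ~ Poisson(λ=7.36).

(a) Moments:
E[X] = 7.3600
Var(X) = 7.3600
σ = √Var(X) = 2.7129

(b) Point probability using PMF:
P(X = 4) = 0.077784

(c) Cumulative probability using CDF:
P(X ≤ 11) = F(11) = 0.928685

(d) Range probability:
P(4 ≤ X ≤ 11) = P(X ≤ 11) - P(X ≤ 3)
                   = F(11) - F(3)
                   = 0.928685 - 0.064824
                   = 0.863861

This means approximately 86.4% of outcomes fall in the interval [4, 11].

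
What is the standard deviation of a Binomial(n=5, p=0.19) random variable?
0.8772

We have X ~ Binomial(n=5, p=0.19).

For a Binomial distribution with n=5, p=0.19:
σ = √Var(X) = 0.8772

The standard deviation is the square root of the variance.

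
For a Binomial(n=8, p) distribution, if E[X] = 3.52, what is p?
p = 0.44

For a Binomial(n, p) distribution:
E[X] = n × p

Given n = 8 and E[X] = 3.52:
3.52 = 8 × p
p = 3.52 / 8 = 0.44

Verification: Binomial(8, 0.44) has E[X] = 3.52 ✓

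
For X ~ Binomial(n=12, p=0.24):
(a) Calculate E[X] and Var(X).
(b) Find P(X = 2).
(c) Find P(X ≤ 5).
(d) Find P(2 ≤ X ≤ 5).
(a) E[X] = 2.8800, Var(X) = 2.1888
(b) P(X = 2) = 0.244401
(c) P(X ≤ 5) = 0.954664
(d) P(2 ≤ X ≤ 5) = 0.776816

We have X ~ Binomial(n=12, p=0.24).

(a) Moments:
E[X] = 2.8800
Var(X) = 2.1888
σ = √Var(X) = 1.4795

(b) Point probability using PMF:
P(X = 2) = 0.244401

(c) Cumulative probability using CDF:
P(X ≤ 5) = F(5) = 0.954664

(d) Range probability:
P(2 ≤ X ≤ 5) = P(X ≤ 5) - P(X ≤ 1)
                   = F(5) - F(1)
                   = 0.954664 - 0.177849
                   = 0.776816

This means approximately 77.7% of outcomes fall in the interval [2, 5].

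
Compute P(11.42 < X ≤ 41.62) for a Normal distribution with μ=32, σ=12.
0.745454

We have X ~ Normal(μ=32, σ=12).

To find P(11.42 < X ≤ 41.62), we use:
P(11.42 < X ≤ 41.62) = P(X ≤ 41.62) - P(X ≤ 11.42)
                 = F(41.62) - F(11.42)
                 = 0.788627 - 0.043173
                 = 0.745454

So there's approximately a 74.5% chance that X falls in this range.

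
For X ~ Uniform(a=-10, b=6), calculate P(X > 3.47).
0.158125

We have X ~ Uniform(a=-10, b=6).

P(X > 3.47) = 1 - P(X ≤ 3.47)
                = 1 - F(3.47)
                = 1 - 0.841875
                = 0.158125

So there's approximately a 15.8% chance that X exceeds 3.47.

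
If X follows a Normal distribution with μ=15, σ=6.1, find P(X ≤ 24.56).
0.941468

We have X ~ Normal(μ=15, σ=6.1).

The CDF gives us P(X ≤ k).

Using the CDF:
P(X ≤ 24.56) = 0.941468

This means there's approximately a 94.1% chance that X is at most 24.56.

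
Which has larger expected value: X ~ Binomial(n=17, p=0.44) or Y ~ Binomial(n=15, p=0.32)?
X has larger mean (7.4800 > 4.8000)

Compute the expected value for each distribution:

X ~ Binomial(n=17, p=0.44):
E[X] = 7.4800

Y ~ Binomial(n=15, p=0.32):
E[Y] = 4.8000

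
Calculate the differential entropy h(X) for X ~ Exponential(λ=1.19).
0.8260 nats

We have X ~ Exponential(λ=1.19).

The differential entropy measures the uncertainty or information content of the distribution.

For an Exponential distribution with λ=1.19:
h(X) = 0.8260 nats

(In bits, this would be 1.1917 bits.)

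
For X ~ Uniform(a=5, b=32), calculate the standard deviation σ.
7.7942

We have X ~ Uniform(a=5, b=32).

For a Uniform distribution with a=5, b=32:
σ = √Var(X) = 7.7942

The standard deviation is the square root of the variance.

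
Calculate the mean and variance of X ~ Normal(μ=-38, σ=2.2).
E[X] = -38.0000, Var(X) = 4.8400

We have X ~ Normal(μ=-38, σ=2.2).

For a Normal distribution with μ=-38, σ=2.2:

Expected value:
E[X] = -38.0000

Variance:
Var(X) = 4.8400

Standard deviation:
σ = √Var(X) = 2.2000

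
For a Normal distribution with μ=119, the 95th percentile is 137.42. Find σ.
σ = 11.1986

For X ~ Normal(μ, σ), the p-th percentile satisfies x = μ + z_p × σ,
where z_p = Φ⁻¹(p) is the standard normal quantile.

Step 1: z_{0.95} = Φ⁻¹(0.95) = 1.6449

Step 2: Solve for σ:
137.42 = 119 + 1.6449 × σ
σ = (137.42 - 119) / 1.6449
σ = 18.42 / 1.6449
σ = 11.1986

Verification: μ + z × σ = 119 + 1.6449 × 11.1986 = 137.42 ✓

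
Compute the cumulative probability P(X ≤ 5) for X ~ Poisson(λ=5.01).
0.614206

We have X ~ Poisson(λ=5.01).

The CDF gives us P(X ≤ k).

Using the CDF:
P(X ≤ 5) = 0.614206

This means there's approximately a 61.4% chance that X is at most 5.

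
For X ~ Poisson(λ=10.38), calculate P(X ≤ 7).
0.187921

We have X ~ Poisson(λ=10.38).

The CDF gives us P(X ≤ k).

Using the CDF:
P(X ≤ 7) = 0.187921

This means there's approximately a 18.8% chance that X is at most 7.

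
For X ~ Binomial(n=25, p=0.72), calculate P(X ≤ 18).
0.575317

We have X ~ Binomial(n=25, p=0.72).

The CDF gives us P(X ≤ k).

Using the CDF:
P(X ≤ 18) = 0.575317

This means there's approximately a 57.5% chance that X is at most 18.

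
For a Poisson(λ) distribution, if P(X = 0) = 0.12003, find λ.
λ = 2.1200

For a Poisson(λ) distribution, the PMF at 0 is:
P(X = 0) = λ^0 e^(-λ) / 0! = e^(-λ)

Given P(X = 0) = 0.12003:
e^(-λ) = 0.12003
-λ = ln(0.12003)
λ = -ln(0.12003) = 2.1200

Verification: e^(-2.1200) = 0.12003 ✓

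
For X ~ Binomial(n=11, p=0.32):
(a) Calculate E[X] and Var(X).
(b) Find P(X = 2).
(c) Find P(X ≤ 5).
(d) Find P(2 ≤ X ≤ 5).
(a) E[X] = 3.5200, Var(X) = 2.3936
(b) P(X = 2) = 0.175083
(c) P(X ≤ 5) = 0.896944
(d) P(2 ≤ X ≤ 5) = 0.808159

We have X ~ Binomial(n=11, p=0.32).

(a) Moments:
E[X] = 3.5200
Var(X) = 2.3936
σ = √Var(X) = 1.5471

(b) Point probability using PMF:
P(X = 2) = 0.175083

(c) Cumulative probability using CDF:
P(X ≤ 5) = F(5) = 0.896944

(d) Range probability:
P(2 ≤ X ≤ 5) = P(X ≤ 5) - P(X ≤ 1)
                   = F(5) - F(1)
                   = 0.896944 - 0.088785
                   = 0.808159

This means approximately 80.8% of outcomes fall in the interval [2, 5].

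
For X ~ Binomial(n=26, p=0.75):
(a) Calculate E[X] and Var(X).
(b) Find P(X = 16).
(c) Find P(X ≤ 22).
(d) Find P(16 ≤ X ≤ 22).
(a) E[X] = 19.5000, Var(X) = 4.8750
(b) P(X = 16) = 0.050771
(c) P(X ≤ 22) = 0.919812
(d) P(16 ≤ X ≤ 22) = 0.879728

We have X ~ Binomial(n=26, p=0.75).

(a) Moments:
E[X] = 19.5000
Var(X) = 4.8750
σ = √Var(X) = 2.2079

(b) Point probability using PMF:
P(X = 16) = 0.050771

(c) Cumulative probability using CDF:
P(X ≤ 22) = F(22) = 0.919812

(d) Range probability:
P(16 ≤ X ≤ 22) = P(X ≤ 22) - P(X ≤ 15)
                   = F(22) - F(15)
                   = 0.919812 - 0.040084
                   = 0.879728

This means approximately 88.0% of outcomes fall in the interval [16, 22].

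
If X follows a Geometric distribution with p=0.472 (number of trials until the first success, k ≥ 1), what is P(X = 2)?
0.249216

We have X ~ Geometric(p=0.472) (number of trials until the first success, k ≥ 1).

For a Geometric distribution, the PMF gives us the probability of each outcome.

Using the PMF formula:
P(X = 2) = 0.249216

Rounded to 4 decimal places: 0.2492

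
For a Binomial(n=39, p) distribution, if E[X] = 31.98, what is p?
p = 0.82

For a Binomial(n, p) distribution:
E[X] = n × p

Given n = 39 and E[X] = 31.98:
31.98 = 39 × p
p = 31.98 / 39 = 0.82

Verification: Binomial(39, 0.82) has E[X] = 31.98 ✓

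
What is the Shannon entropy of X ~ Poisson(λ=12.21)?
2.6629 nats

We have X ~ Poisson(λ=12.21).

The Shannon entropy measures the uncertainty or information content of the distribution.

For a Poisson distribution with λ=12.21:
H(X) = 2.6629 nats

(In bits, this would be 3.8418 bits.)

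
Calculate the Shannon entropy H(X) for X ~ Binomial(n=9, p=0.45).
1.8173 nats

We have X ~ Binomial(n=9, p=0.45).

The Shannon entropy measures the uncertainty or information content of the distribution.

For a Binomial distribution with n=9, p=0.45:
H(X) = 1.8173 nats

(In bits, this would be 2.6219 bits.)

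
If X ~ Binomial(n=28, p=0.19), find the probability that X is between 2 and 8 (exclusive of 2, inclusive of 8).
0.853360

We have X ~ Binomial(n=28, p=0.19).

To find P(2 < X ≤ 8), we use:
P(2 < X ≤ 8) = P(X ≤ 8) - P(X ≤ 2)
                 = F(8) - F(2)
                 = 0.931054 - 0.077693
                 = 0.853360

So there's approximately a 85.3% chance that X falls in this range.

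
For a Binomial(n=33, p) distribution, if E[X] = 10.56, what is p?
p = 0.32

For a Binomial(n, p) distribution:
E[X] = n × p

Given n = 33 and E[X] = 10.56:
10.56 = 33 × p
p = 10.56 / 33 = 0.32

Verification: Binomial(33, 0.32) has E[X] = 10.56 ✓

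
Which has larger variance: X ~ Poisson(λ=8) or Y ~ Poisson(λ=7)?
X has larger variance (8.0000 > 7.0000)

Compute the variance for each distribution:

X ~ Poisson(λ=8):
Var(X) = 8.0000

Y ~ Poisson(λ=7):
Var(Y) = 7.0000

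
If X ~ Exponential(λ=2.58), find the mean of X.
0.3876

We have X ~ Exponential(λ=2.58).

For an Exponential distribution with λ=2.58:
E[X] = 0.3876

This is the expected (average) value of X.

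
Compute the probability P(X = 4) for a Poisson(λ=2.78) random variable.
0.154394

We have X ~ Poisson(λ=2.78).

For a Poisson distribution, the PMF gives us the probability of each outcome.

Using the PMF formula:
P(X = 4) = 0.154394

Rounded to 4 decimal places: 0.1544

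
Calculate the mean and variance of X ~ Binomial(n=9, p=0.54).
E[X] = 4.8600, Var(X) = 2.2356

We have X ~ Binomial(n=9, p=0.54).

For a Binomial distribution with n=9, p=0.54:

Expected value:
E[X] = 4.8600

Variance:
Var(X) = 2.2356

Standard deviation:
σ = √Var(X) = 1.4952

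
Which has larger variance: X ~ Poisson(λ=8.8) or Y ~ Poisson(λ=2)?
X has larger variance (8.8000 > 2.0000)

Compute the variance for each distribution:

X ~ Poisson(λ=8.8):
Var(X) = 8.8000

Y ~ Poisson(λ=2):
Var(Y) = 2.0000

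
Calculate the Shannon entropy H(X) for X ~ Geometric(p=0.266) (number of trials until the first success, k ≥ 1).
2.1776 nats

We have X ~ Geometric(p=0.266) (number of trials until the first success, k ≥ 1).

The Shannon entropy measures the uncertainty or information content of the distribution.

For a Geometric distribution with p=0.266 (number of trials until the first success, k ≥ 1):
H(X) = 2.1776 nats

(In bits, this would be 3.1416 bits.)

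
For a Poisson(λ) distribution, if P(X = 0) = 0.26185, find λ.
λ = 1.3400

For a Poisson(λ) distribution, the PMF at 0 is:
P(X = 0) = λ^0 e^(-λ) / 0! = e^(-λ)

Given P(X = 0) = 0.26185:
e^(-λ) = 0.26185
-λ = ln(0.26185)
λ = -ln(0.26185) = 1.3400

Verification: e^(-1.3400) = 0.26185 ✓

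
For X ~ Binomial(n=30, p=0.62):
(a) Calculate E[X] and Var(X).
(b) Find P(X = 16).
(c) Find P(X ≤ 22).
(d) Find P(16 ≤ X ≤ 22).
(a) E[X] = 18.6000, Var(X) = 7.0680
(b) P(X = 16) = 0.090755
(c) P(X ≤ 22) = 0.932052
(d) P(16 ≤ X ≤ 22) = 0.809479

We have X ~ Binomial(n=30, p=0.62).

(a) Moments:
E[X] = 18.6000
Var(X) = 7.0680
σ = √Var(X) = 2.6586

(b) Point probability using PMF:
P(X = 16) = 0.090755

(c) Cumulative probability using CDF:
P(X ≤ 22) = F(22) = 0.932052

(d) Range probability:
P(16 ≤ X ≤ 22) = P(X ≤ 22) - P(X ≤ 15)
                   = F(22) - F(15)
                   = 0.932052 - 0.122573
                   = 0.809479

This means approximately 80.9% of outcomes fall in the interval [16, 22].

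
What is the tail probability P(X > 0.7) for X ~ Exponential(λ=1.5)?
0.349938

We have X ~ Exponential(λ=1.5).

P(X > 0.7) = 1 - P(X ≤ 0.7)
                = 1 - F(0.7)
                = 1 - 0.650062
                = 0.349938

So there's approximately a 35.0% chance that X exceeds 0.7.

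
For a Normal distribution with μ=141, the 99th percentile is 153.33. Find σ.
σ = 5.3002

For X ~ Normal(μ, σ), the p-th percentile satisfies x = μ + z_p × σ,
where z_p = Φ⁻¹(p) is the standard normal quantile.

Step 1: z_{0.99} = Φ⁻¹(0.99) = 2.3263

Step 2: Solve for σ:
153.33 = 141 + 2.3263 × σ
σ = (153.33 - 141) / 2.3263
σ = 12.33 / 2.3263
σ = 5.3002

Verification: μ + z × σ = 141 + 2.3263 × 5.3002 = 153.33 ✓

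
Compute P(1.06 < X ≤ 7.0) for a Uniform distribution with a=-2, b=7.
0.660000

We have X ~ Uniform(a=-2, b=7).

To find P(1.06 < X ≤ 7.0), we use:
P(1.06 < X ≤ 7.0) = P(X ≤ 7.0) - P(X ≤ 1.06)
                 = F(7.0) - F(1.06)
                 = 1.000000 - 0.340000
                 = 0.660000

So there's approximately a 66.0% chance that X falls in this range.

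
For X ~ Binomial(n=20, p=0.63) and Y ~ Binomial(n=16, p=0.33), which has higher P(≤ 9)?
Y has higher probability (P(Y ≤ 9) = 0.9852 > P(X ≤ 9) = 0.0775)

Compute P(≤ 9) for each distribution:

X ~ Binomial(n=20, p=0.63):
P(X ≤ 9) = 0.0775

Y ~ Binomial(n=16, p=0.33):
P(Y ≤ 9) = 0.9852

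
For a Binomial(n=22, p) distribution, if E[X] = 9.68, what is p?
p = 0.44

For a Binomial(n, p) distribution:
E[X] = n × p

Given n = 22 and E[X] = 9.68:
9.68 = 22 × p
p = 9.68 / 22 = 0.44

Verification: Binomial(22, 0.44) has E[X] = 9.68 ✓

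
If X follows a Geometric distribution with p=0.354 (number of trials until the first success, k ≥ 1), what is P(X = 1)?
0.354000

We have X ~ Geometric(p=0.354) (number of trials until the first success, k ≥ 1).

For a Geometric distribution, the PMF gives us the probability of each outcome.

Using the PMF formula:
P(X = 1) = 0.354000

Rounded to 4 decimal places: 0.3540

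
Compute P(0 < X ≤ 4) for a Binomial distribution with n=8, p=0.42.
0.781029

We have X ~ Binomial(n=8, p=0.42).

To find P(0 < X ≤ 4), we use:
P(0 < X ≤ 4) = P(X ≤ 4) - P(X ≤ 0)
                 = F(4) - F(0)
                 = 0.793836 - 0.012806
                 = 0.781029

So there's approximately a 78.1% chance that X falls in this range.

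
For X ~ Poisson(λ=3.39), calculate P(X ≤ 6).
0.942860

We have X ~ Poisson(λ=3.39).

The CDF gives us P(X ≤ k).

Using the CDF:
P(X ≤ 6) = 0.942860

This means there's approximately a 94.3% chance that X is at most 6.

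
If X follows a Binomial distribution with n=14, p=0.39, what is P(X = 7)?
0.148016

We have X ~ Binomial(n=14, p=0.39).

For a Binomial distribution, the PMF gives us the probability of each outcome.

Using the PMF formula:
P(X = 7) = 0.148016

Rounded to 4 decimal places: 0.1480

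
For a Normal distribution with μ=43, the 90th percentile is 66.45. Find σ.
σ = 18.2981

For X ~ Normal(μ, σ), the p-th percentile satisfies x = μ + z_p × σ,
where z_p = Φ⁻¹(p) is the standard normal quantile.

Step 1: z_{0.9} = Φ⁻¹(0.9) = 1.2816

Step 2: Solve for σ:
66.45 = 43 + 1.2816 × σ
σ = (66.45 - 43) / 1.2816
σ = 23.45 / 1.2816
σ = 18.2981

Verification: μ + z × σ = 43 + 1.2816 × 18.2981 = 66.45 ✓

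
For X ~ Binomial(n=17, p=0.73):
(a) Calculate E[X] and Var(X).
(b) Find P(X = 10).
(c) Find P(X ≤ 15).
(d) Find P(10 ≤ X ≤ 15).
(a) E[X] = 12.4100, Var(X) = 3.3507
(b) P(X = 10) = 0.087428
(c) P(X ≤ 15) = 0.965400
(d) P(10 ≤ X ≤ 15) = 0.904342

We have X ~ Binomial(n=17, p=0.73).

(a) Moments:
E[X] = 12.4100
Var(X) = 3.3507
σ = √Var(X) = 1.8305

(b) Point probability using PMF:
P(X = 10) = 0.087428

(c) Cumulative probability using CDF:
P(X ≤ 15) = F(15) = 0.965400

(d) Range probability:
P(10 ≤ X ≤ 15) = P(X ≤ 15) - P(X ≤ 9)
                   = F(15) - F(9)
                   = 0.965400 - 0.061058
                   = 0.904342

This means approximately 90.4% of outcomes fall in the interval [10, 15].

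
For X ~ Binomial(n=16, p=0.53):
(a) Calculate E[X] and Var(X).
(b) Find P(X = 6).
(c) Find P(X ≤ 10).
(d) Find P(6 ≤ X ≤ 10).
(a) E[X] = 8.4800, Var(X) = 3.9856
(b) P(X = 6) = 0.093359
(c) P(X ≤ 10) = 0.844131
(d) P(6 ≤ X ≤ 10) = 0.776761

We have X ~ Binomial(n=16, p=0.53).

(a) Moments:
E[X] = 8.4800
Var(X) = 3.9856
σ = √Var(X) = 1.9964

(b) Point probability using PMF:
P(X = 6) = 0.093359

(c) Cumulative probability using CDF:
P(X ≤ 10) = F(10) = 0.844131

(d) Range probability:
P(6 ≤ X ≤ 10) = P(X ≤ 10) - P(X ≤ 5)
                   = F(10) - F(5)
                   = 0.844131 - 0.067370
                   = 0.776761

This means approximately 77.7% of outcomes fall in the interval [6, 10].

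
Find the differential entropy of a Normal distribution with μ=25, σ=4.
2.8052 nats

We have X ~ Normal(μ=25, σ=4).

The differential entropy measures the uncertainty or information content of the distribution.

For a Normal distribution with μ=25, σ=4:
h(X) = 2.8052 nats

(In bits, this would be 4.0471 bits.)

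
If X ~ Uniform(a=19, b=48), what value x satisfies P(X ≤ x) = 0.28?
27.1200

We have X ~ Uniform(a=19, b=48).

We want to find x such that P(X ≤ x) = 0.28.

This is the 28th percentile, which means 28% of values fall below this point.

Using the inverse CDF (quantile function):
x = F⁻¹(0.28) = 27.1200

Verification: P(X ≤ 27.1200) = 0.28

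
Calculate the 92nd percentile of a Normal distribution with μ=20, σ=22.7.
51.8951

We have X ~ Normal(μ=20, σ=22.7).

We want to find x such that P(X ≤ x) = 0.92.

This is the 92nd percentile, which means 92% of values fall below this point.

Using the inverse CDF (quantile function):
x = F⁻¹(0.92) = 51.8951

Verification: P(X ≤ 51.8951) = 0.92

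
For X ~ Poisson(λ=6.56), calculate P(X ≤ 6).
0.517097

We have X ~ Poisson(λ=6.56).

The CDF gives us P(X ≤ k).

Using the CDF:
P(X ≤ 6) = 0.517097

This means there's approximately a 51.7% chance that X is at most 6.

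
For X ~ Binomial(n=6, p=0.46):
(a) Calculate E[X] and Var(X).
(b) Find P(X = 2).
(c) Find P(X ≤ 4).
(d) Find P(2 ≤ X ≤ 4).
(a) E[X] = 2.7600, Var(X) = 1.4904
(b) P(X = 2) = 0.269887
(c) P(X ≤ 4) = 0.923794
(d) P(2 ≤ X ≤ 4) = 0.772269

We have X ~ Binomial(n=6, p=0.46).

(a) Moments:
E[X] = 2.7600
Var(X) = 1.4904
σ = √Var(X) = 1.2208

(b) Point probability using PMF:
P(X = 2) = 0.269887

(c) Cumulative probability using CDF:
P(X ≤ 4) = F(4) = 0.923794

(d) Range probability:
P(2 ≤ X ≤ 4) = P(X ≤ 4) - P(X ≤ 1)
                   = F(4) - F(1)
                   = 0.923794 - 0.151524
                   = 0.772269

This means approximately 77.2% of outcomes fall in the interval [2, 4].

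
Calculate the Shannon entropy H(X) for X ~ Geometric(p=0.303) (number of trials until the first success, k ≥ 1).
2.0244 nats

We have X ~ Geometric(p=0.303) (number of trials until the first success, k ≥ 1).

The Shannon entropy measures the uncertainty or information content of the distribution.

For a Geometric distribution with p=0.303 (number of trials until the first success, k ≥ 1):
H(X) = 2.0244 nats

(In bits, this would be 2.9206 bits.)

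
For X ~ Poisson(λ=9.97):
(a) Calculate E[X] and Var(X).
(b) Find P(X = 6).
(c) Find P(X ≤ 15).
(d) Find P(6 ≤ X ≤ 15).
(a) E[X] = 9.9700, Var(X) = 9.9700
(b) P(X = 6) = 0.063815
(c) P(X ≤ 15) = 0.952293
(d) P(6 ≤ X ≤ 15) = 0.884064

We have X ~ Poisson(λ=9.97).

(a) Moments:
E[X] = 9.9700
Var(X) = 9.9700
σ = √Var(X) = 3.1575

(b) Point probability using PMF:
P(X = 6) = 0.063815

(c) Cumulative probability using CDF:
P(X ≤ 15) = F(15) = 0.952293

(d) Range probability:
P(6 ≤ X ≤ 15) = P(X ≤ 15) - P(X ≤ 5)
                   = F(15) - F(5)
                   = 0.952293 - 0.068230
                   = 0.884064

This means approximately 88.4% of outcomes fall in the interval [6, 15].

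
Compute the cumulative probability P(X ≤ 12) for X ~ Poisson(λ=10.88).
0.701754

We have X ~ Poisson(λ=10.88).

The CDF gives us P(X ≤ k).

Using the CDF:
P(X ≤ 12) = 0.701754

This means there's approximately a 70.2% chance that X is at most 12.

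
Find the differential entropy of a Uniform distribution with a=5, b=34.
3.3673 nats

We have X ~ Uniform(a=5, b=34).

The differential entropy measures the uncertainty or information content of the distribution.

For a Uniform distribution with a=5, b=34:
h(X) = 3.3673 nats

(In bits, this would be 4.8580 bits.)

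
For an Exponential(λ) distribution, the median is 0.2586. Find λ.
λ = 2.6804

For X ~ Exponential(λ), the CDF is F(x) = 1 - e^(-λx).
The median m satisfies F(m) = 0.5:
1 - e^(-λm) = 0.5
e^(-λm) = 0.5
λm = ln(2)
m = ln(2) / λ

Given m = 0.2586:
λ = ln(2) / 0.2586 = 0.693147 / 0.2586 = 2.6804

Verification: ln(2) / 2.6804 = 0.2586 ✓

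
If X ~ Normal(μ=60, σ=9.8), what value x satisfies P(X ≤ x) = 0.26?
53.6952

We have X ~ Normal(μ=60, σ=9.8).

We want to find x such that P(X ≤ x) = 0.26.

This is the 26th percentile, which means 26% of values fall below this point.

Using the inverse CDF (quantile function):
x = F⁻¹(0.26) = 53.6952

Verification: P(X ≤ 53.6952) = 0.26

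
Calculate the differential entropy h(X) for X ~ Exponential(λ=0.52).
1.6539 nats

We have X ~ Exponential(λ=0.52).

The differential entropy measures the uncertainty or information content of the distribution.

For an Exponential distribution with λ=0.52:
h(X) = 1.6539 nats

(In bits, this would be 2.3861 bits.)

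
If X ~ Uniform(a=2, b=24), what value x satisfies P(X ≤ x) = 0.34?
9.4800

We have X ~ Uniform(a=2, b=24).

We want to find x such that P(X ≤ x) = 0.34.

This is the 34th percentile, which means 34% of values fall below this point.

Using the inverse CDF (quantile function):
x = F⁻¹(0.34) = 9.4800

Verification: P(X ≤ 9.4800) = 0.34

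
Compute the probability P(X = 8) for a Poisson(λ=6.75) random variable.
0.125147

We have X ~ Poisson(λ=6.75).

For a Poisson distribution, the PMF gives us the probability of each outcome.

Using the PMF formula:
P(X = 8) = 0.125147

Rounded to 4 decimal places: 0.1251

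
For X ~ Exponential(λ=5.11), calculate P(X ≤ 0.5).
0.922308

We have X ~ Exponential(λ=5.11).

The CDF gives us P(X ≤ k).

Using the CDF:
P(X ≤ 0.5) = 0.922308

This means there's approximately a 92.2% chance that X is at most 0.5.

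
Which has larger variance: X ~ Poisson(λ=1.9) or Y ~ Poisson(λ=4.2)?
Y has larger variance (4.2000 > 1.9000)

Compute the variance for each distribution:

X ~ Poisson(λ=1.9):
Var(X) = 1.9000

Y ~ Poisson(λ=4.2):
Var(Y) = 4.2000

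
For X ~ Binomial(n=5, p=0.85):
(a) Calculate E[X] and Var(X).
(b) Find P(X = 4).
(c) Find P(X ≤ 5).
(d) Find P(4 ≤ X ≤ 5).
(a) E[X] = 4.2500, Var(X) = 0.6375
(b) P(X = 4) = 0.391505
(c) P(X ≤ 5) = 1.000000
(d) P(4 ≤ X ≤ 5) = 0.835210

We have X ~ Binomial(n=5, p=0.85).

(a) Moments:
E[X] = 4.2500
Var(X) = 0.6375
σ = √Var(X) = 0.7984

(b) Point probability using PMF:
P(X = 4) = 0.391505

(c) Cumulative probability using CDF:
P(X ≤ 5) = F(5) = 1.000000

(d) Range probability:
P(4 ≤ X ≤ 5) = P(X ≤ 5) - P(X ≤ 3)
                   = F(5) - F(3)
                   = 1.000000 - 0.164790
                   = 0.835210

This means approximately 83.5% of outcomes fall in the interval [4, 5].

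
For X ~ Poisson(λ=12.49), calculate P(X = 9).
0.076729

We have X ~ Poisson(λ=12.49).

For a Poisson distribution, the PMF gives us the probability of each outcome.

Using the PMF formula:
P(X = 9) = 0.076729

Rounded to 4 decimal places: 0.0767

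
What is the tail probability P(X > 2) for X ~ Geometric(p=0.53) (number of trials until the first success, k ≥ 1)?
0.220900

We have X ~ Geometric(p=0.53) (number of trials until the first success, k ≥ 1).

P(X > 2) = 1 - P(X ≤ 2)
                = 1 - F(2)
                = 1 - 0.779100
                = 0.220900

So there's approximately a 22.1% chance that X exceeds 2.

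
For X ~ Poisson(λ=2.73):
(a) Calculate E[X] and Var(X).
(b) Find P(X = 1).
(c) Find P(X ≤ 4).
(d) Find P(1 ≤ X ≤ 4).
(a) E[X] = 2.7300, Var(X) = 2.7300
(b) P(X = 1) = 0.178049
(c) P(X ≤ 4) = 0.858411
(d) P(1 ≤ X ≤ 4) = 0.793192

We have X ~ Poisson(λ=2.73).

(a) Moments:
E[X] = 2.7300
Var(X) = 2.7300
σ = √Var(X) = 1.6523

(b) Point probability using PMF:
P(X = 1) = 0.178049

(c) Cumulative probability using CDF:
P(X ≤ 4) = F(4) = 0.858411

(d) Range probability:
P(1 ≤ X ≤ 4) = P(X ≤ 4) - P(X ≤ 0)
                   = F(4) - F(0)
                   = 0.858411 - 0.065219
                   = 0.793192

This means approximately 79.3% of outcomes fall in the interval [1, 4].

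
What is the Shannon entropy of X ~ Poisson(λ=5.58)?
2.2616 nats

We have X ~ Poisson(λ=5.58).

The Shannon entropy measures the uncertainty or information content of the distribution.

For a Poisson distribution with λ=5.58:
H(X) = 2.2616 nats

(In bits, this would be 3.2629 bits.)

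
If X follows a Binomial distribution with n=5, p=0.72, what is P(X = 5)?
0.193492

We have X ~ Binomial(n=5, p=0.72).

For a Binomial distribution, the PMF gives us the probability of each outcome.

Using the PMF formula:
P(X = 5) = 0.193492

Rounded to 4 decimal places: 0.1935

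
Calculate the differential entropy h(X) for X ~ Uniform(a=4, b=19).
2.7081 nats

We have X ~ Uniform(a=4, b=19).

The differential entropy measures the uncertainty or information content of the distribution.

For a Uniform distribution with a=4, b=19:
h(X) = 2.7081 nats

(In bits, this would be 3.9069 bits.)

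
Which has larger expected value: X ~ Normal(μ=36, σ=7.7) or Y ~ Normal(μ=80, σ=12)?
Y has larger mean (80.0000 > 36.0000)

Compute the expected value for each distribution:

X ~ Normal(μ=36, σ=7.7):
E[X] = 36.0000

Y ~ Normal(μ=80, σ=12):
E[Y] = 80.0000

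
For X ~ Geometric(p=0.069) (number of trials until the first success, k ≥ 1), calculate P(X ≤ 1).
0.069000

We have X ~ Geometric(p=0.069) (number of trials until the first success, k ≥ 1).

The CDF gives us P(X ≤ k).

Using the CDF:
P(X ≤ 1) = 0.069000

This means there's approximately a 6.9% chance that X is at most 1.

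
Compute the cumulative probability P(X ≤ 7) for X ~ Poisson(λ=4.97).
0.869743

We have X ~ Poisson(λ=4.97).

The CDF gives us P(X ≤ k).

Using the CDF:
P(X ≤ 7) = 0.869743

This means there's approximately a 87.0% chance that X is at most 7.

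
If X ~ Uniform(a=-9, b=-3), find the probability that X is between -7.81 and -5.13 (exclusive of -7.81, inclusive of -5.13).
0.446667

We have X ~ Uniform(a=-9, b=-3).

To find P(-7.81 < X ≤ -5.13), we use:
P(-7.81 < X ≤ -5.13) = P(X ≤ -5.13) - P(X ≤ -7.81)
                 = F(-5.13) - F(-7.81)
                 = 0.645000 - 0.198333
                 = 0.446667

So there's approximately a 44.7% chance that X falls in this range.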